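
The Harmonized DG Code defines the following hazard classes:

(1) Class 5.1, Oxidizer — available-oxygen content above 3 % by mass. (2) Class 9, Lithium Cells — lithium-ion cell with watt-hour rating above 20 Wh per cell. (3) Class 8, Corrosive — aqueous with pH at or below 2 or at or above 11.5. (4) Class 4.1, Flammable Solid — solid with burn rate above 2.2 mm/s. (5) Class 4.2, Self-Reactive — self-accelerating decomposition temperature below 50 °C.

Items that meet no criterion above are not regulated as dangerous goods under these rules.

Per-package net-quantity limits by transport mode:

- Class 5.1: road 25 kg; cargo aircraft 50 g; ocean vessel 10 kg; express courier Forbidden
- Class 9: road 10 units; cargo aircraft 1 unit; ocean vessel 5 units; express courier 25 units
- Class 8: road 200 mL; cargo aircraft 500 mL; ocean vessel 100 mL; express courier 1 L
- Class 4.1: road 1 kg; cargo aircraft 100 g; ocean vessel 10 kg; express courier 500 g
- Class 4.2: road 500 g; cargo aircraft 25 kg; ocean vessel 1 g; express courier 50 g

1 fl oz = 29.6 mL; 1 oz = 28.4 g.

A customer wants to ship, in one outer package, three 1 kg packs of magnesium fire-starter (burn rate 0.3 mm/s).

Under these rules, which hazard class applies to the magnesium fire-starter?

Not regulated

burn rate 0.3 mm/s is not above 2.2 mm/s, so Class 4.1 does not apply.
No criterion is met, so the item is not regulated.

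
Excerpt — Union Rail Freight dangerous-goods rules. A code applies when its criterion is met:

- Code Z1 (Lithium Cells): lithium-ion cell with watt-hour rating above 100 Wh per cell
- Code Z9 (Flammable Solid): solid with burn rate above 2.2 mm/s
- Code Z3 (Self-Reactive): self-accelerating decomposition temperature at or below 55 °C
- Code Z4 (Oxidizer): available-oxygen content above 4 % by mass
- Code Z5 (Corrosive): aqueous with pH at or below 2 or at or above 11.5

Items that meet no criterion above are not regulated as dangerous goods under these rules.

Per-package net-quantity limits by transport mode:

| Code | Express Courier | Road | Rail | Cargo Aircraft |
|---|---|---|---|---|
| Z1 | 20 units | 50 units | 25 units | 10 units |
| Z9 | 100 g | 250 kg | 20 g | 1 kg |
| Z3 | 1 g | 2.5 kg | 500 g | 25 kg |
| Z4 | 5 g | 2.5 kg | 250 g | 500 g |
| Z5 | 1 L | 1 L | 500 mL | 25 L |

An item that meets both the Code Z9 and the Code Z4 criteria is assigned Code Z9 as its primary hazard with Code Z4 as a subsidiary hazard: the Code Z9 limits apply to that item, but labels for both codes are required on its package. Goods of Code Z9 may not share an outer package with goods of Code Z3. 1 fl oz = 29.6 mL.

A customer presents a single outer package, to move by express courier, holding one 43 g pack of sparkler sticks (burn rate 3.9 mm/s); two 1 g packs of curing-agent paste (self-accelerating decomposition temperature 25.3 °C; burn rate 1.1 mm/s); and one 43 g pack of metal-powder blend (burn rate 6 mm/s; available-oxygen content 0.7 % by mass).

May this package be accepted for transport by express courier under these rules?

The sparkler sticks have burn rate 3.9 mm/s, which is > 2.2 mm/s, so they are Code Z9 (Flammable Solid).
Self-accelerating decomposition temperature 25.3 °C meets the Code Z3 criterion (Self-Reactive), so the curing-agent paste is Code Z3.
Burn rate 6 mm/s meets the Code Z9 criterion (Flammable Solid), so the metal-powder blend is Code Z9.
Total Code Z9: 43 g + 43 g = 86 g.
86 g ≤ 100 g (express courier limit, Code Z9) — within limit.
Code Z3 quantity: two 1 g packs = 2 g.
2 g > 1 g (express courier limit, Code Z3) — over the limit.
Code Z9 and Code Z3 may not share an outer package.

No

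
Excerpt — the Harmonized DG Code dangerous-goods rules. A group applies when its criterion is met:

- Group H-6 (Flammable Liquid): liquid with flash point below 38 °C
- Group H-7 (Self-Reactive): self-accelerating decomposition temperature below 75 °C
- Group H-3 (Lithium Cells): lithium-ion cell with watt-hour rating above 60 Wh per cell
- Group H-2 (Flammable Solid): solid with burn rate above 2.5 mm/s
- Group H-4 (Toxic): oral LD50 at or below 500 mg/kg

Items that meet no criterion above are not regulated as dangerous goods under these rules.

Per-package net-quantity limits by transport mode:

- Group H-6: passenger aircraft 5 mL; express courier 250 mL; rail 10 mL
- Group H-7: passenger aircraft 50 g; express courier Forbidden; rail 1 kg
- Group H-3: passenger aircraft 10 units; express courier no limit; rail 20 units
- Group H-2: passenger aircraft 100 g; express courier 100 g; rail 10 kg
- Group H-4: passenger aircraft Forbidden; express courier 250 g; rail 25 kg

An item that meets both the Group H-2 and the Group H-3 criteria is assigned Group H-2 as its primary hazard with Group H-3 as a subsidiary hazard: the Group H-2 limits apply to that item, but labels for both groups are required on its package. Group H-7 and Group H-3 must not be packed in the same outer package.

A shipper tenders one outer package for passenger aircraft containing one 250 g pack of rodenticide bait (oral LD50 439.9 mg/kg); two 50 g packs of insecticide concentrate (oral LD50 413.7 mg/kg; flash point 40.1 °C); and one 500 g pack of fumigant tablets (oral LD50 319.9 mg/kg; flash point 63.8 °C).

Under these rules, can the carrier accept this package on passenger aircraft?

No

The rodenticide bait has oral LD50 439.9 mg/kg, which is ≤ 500 mg/kg, so it is Group H-4 (Toxic).
Oral LD50 413.7 mg/kg meets the Group H-4 criterion (Toxic), so the insecticide concentrate is Group H-4.
Fumigant tablets: oral LD50 319.9 mg/kg ≤ 500 mg/kg → Group H-4 (Toxic).
Total Group H-4: 250 g + (two 50 g packs = 100 g) + 500 g = 850 g.
By passenger aircraft, Group H-4 is Forbidden regardless of quantity.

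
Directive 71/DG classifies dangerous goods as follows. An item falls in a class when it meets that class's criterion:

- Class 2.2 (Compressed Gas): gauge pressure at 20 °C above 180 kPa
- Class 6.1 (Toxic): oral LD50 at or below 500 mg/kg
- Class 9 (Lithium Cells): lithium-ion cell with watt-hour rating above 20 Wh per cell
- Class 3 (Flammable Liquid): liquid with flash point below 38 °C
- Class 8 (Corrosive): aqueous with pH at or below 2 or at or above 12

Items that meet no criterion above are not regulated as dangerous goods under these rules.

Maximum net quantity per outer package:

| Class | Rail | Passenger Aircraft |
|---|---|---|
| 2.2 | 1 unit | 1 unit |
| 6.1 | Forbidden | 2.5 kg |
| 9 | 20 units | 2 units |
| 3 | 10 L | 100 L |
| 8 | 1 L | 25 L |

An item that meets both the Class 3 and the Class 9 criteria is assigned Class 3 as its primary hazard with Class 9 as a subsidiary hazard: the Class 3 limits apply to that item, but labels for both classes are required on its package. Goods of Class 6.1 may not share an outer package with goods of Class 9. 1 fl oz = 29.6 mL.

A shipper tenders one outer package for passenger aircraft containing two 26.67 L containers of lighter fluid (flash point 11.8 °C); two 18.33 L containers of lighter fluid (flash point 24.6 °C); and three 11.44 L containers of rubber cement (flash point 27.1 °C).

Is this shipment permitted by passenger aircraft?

No

The lighter fluid has flash point 11.8 °C, which is < 38 °C, so it is Class 3 (Flammable Liquid).
Lighter fluid: flash point 24.6 °C < 38 °C → Class 3 (Flammable Liquid).
Flash point 27.1 °C meets the Class 3 criterion (Flammable Liquid), so the rubber cement is Class 3.
Total Class 3: (two 26.67 L containers = 53.34 L) + (two 18.33 L containers = 36.66 L) + (three 11.44 L containers = 34.32 L) = 124.32 L.
That exceeds the Class 3 passenger aircraft limit of 100 L.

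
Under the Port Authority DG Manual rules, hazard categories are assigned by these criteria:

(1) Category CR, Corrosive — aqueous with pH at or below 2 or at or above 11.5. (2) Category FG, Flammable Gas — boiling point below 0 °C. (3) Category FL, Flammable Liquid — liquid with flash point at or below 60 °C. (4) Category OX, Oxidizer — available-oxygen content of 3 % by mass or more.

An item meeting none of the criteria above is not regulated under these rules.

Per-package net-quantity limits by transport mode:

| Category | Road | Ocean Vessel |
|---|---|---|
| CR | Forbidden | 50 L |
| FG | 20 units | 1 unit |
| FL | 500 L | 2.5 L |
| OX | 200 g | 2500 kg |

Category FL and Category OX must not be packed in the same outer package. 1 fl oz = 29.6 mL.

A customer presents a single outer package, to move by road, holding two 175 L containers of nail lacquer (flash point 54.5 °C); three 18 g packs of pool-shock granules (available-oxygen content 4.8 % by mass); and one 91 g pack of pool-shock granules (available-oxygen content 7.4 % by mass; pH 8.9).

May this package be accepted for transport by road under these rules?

Flash point 54.5 °C meets the Category FL criterion (Flammable Liquid), so the nail lacquer is Category FL.
Available-oxygen content 4.8 % by mass meets the Category OX criterion (Oxidizer), so the pool-shock granules are Category OX.
With available-oxygen content 7.4 % by mass (≥ 3 % by mass), the pool-shock granules fall in Category OX.
Category FL quantity: two 175 L containers = 350 L.
That is within the Category FL road limit of 500 L.
Category OX net quantity: (three 18 g packs = 54 g) + 91 g = 145 g.
145 g ≤ 200 g (road limit, Category OX) — within limit.
Category FL and Category OX may not share an outer package.

No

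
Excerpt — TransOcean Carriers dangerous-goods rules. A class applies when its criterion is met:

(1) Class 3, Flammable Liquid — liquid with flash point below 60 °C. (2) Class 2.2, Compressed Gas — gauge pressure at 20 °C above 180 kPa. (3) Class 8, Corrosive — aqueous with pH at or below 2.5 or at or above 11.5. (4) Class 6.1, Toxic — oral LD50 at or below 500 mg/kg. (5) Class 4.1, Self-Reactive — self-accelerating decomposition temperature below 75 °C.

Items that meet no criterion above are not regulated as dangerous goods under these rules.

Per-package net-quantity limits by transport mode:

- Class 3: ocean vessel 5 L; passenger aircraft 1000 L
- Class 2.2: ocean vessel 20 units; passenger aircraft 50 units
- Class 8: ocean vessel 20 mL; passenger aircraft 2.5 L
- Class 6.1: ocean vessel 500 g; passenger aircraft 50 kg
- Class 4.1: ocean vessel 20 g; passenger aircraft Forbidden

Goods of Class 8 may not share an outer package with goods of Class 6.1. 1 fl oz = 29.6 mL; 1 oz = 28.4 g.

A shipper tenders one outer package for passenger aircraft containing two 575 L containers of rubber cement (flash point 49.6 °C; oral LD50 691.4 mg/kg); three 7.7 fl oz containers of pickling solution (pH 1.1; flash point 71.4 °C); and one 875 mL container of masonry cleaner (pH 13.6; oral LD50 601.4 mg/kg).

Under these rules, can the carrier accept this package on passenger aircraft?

With flash point 49.6 °C (< 60 °C), the rubber cement falls in Class 3.
The pickling solution has pH 1.1, which is ≤ 2.5, so it is Class 8 (Corrosive).
Masonry cleaner: pH 13.6 ≥ 11.5 → Class 8 (Corrosive).
Class 3 quantity: two 575 L containers = 1150 L.
That exceeds the Class 3 passenger aircraft limit of 1000 L.
Class 8 net quantity: (three 7.7 fl oz containers = 683.76 mL) + 875 mL = 1558.76 mL.
1558.76 mL ≤ 2.5 L (passenger aircraft limit, Class 8) — within limit.
The segregation rule (Class 8 with Class 6.1) does not apply to Class 3 with Class 8.

No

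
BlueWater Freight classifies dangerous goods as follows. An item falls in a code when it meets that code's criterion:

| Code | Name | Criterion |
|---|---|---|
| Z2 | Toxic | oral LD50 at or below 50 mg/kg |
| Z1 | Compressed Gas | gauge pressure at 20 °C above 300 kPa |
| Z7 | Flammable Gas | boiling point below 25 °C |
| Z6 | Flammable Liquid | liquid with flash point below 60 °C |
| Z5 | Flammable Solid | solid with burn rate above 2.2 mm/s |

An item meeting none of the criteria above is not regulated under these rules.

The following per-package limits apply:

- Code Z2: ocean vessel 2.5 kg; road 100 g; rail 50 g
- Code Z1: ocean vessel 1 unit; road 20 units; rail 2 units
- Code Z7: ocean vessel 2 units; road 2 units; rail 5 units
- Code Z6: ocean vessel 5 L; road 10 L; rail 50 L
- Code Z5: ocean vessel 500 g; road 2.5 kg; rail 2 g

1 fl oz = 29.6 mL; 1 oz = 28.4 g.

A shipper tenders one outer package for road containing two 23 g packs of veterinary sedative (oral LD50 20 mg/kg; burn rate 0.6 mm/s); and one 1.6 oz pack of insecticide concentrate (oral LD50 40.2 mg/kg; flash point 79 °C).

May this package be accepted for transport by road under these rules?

Yes

The veterinary sedative has oral LD50 20 mg/kg, which is ≤ 50 mg/kg, so it is Code Z2 (Toxic).
With oral LD50 40.2 mg/kg (≤ 50 mg/kg), the insecticide concentrate falls in Code Z2.
Total Code Z2: (two 23 g packs = 46 g) + (one 1.6 oz pack = 45.44 g) = 91.44 g.
91.44 g is within the road limit of 100 g for Code Z2.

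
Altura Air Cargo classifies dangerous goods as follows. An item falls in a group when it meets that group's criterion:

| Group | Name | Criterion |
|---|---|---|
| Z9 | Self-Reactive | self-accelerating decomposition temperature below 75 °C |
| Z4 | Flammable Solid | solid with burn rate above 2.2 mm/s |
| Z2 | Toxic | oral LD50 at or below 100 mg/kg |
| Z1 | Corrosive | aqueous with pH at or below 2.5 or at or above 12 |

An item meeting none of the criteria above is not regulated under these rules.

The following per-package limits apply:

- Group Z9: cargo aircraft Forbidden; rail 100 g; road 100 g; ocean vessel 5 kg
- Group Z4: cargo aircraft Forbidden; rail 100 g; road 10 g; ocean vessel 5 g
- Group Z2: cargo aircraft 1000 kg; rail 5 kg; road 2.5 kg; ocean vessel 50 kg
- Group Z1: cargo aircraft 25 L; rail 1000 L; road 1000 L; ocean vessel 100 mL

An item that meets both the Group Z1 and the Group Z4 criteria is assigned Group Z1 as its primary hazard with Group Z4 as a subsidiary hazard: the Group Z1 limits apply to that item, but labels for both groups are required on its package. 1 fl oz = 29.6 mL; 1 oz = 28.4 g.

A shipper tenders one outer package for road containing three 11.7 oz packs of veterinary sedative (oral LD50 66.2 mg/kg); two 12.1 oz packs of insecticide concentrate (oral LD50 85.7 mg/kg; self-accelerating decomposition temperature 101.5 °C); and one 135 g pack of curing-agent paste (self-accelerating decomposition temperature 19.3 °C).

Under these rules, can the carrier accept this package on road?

Veterinary sedative: oral LD50 66.2 mg/kg ≤ 100 mg/kg → Group Z2 (Toxic).
Oral LD50 85.7 mg/kg meets the Group Z2 criterion (Toxic), so the insecticide concentrate is Group Z2.
The curing-agent paste has self-accelerating decomposition temperature 19.3 °C, which is < 75 °C, so it is Group Z9 (Self-Reactive).
Group Z2 net quantity: (three 11.7 oz packs = 996.84 g) + (two 12.1 oz packs = 687.28 g) = 1684.12 g.
1684.12 g is within the road limit of 2.5 kg for Group Z2.
Group Z9 quantity: 135 g.
135 g exceeds the road limit of 100 g for Group Z9.

No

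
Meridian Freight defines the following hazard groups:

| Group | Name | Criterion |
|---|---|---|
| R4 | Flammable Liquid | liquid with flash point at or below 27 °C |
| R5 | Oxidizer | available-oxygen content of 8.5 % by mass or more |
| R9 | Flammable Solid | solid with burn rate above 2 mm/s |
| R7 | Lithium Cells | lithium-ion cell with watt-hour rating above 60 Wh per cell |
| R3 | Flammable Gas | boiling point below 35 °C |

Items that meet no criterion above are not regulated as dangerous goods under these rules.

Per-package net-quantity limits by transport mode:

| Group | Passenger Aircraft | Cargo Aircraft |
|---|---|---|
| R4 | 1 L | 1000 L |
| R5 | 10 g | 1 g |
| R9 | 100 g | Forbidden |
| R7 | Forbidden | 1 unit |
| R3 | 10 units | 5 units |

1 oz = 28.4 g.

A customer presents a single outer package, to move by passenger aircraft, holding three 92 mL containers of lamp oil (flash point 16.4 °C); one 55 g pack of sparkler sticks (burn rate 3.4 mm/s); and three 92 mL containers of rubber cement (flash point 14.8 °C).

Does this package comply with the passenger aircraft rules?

Yes

The lamp oil has flash point 16.4 °C, which is ≤ 27 °C, so it is Group R4 (Flammable Liquid).
Sparkler sticks: burn rate 3.4 mm/s > 2 mm/s → Group R9 (Flammable Solid).
With flash point 14.8 °C (≤ 27 °C), the rubber cement falls in Group R4.
Total Group R4: (three 92 mL containers = 276 mL) + (three 92 mL containers = 276 mL) = 552 mL.
552 mL is within the passenger aircraft limit of 1 L for Group R4.
Group R9 quantity: 55 g.
That is within the Group R9 passenger aircraft limit of 100 g.
Every hazard group is within its passenger aircraft limit and no segregation rule is violated.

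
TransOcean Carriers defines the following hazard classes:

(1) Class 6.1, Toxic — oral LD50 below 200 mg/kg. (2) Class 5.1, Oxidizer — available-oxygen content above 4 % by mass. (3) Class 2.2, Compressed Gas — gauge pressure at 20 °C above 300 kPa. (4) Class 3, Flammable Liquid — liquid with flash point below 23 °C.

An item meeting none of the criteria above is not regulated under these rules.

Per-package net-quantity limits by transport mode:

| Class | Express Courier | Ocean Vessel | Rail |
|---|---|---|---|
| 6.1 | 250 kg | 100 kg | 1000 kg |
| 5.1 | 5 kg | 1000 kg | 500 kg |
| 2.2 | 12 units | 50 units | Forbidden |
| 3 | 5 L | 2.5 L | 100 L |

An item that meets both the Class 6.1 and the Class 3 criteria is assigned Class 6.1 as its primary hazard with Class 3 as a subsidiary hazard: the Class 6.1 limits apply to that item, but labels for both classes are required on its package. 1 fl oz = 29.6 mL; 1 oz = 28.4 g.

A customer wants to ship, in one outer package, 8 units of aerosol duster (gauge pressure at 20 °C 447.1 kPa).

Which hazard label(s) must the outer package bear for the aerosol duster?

Class 2.2

With gauge pressure at 20 °C 447.1 kPa (> 300 kPa), the aerosol duster falls in Class 2.2.
Only the Class 2.2 label is required.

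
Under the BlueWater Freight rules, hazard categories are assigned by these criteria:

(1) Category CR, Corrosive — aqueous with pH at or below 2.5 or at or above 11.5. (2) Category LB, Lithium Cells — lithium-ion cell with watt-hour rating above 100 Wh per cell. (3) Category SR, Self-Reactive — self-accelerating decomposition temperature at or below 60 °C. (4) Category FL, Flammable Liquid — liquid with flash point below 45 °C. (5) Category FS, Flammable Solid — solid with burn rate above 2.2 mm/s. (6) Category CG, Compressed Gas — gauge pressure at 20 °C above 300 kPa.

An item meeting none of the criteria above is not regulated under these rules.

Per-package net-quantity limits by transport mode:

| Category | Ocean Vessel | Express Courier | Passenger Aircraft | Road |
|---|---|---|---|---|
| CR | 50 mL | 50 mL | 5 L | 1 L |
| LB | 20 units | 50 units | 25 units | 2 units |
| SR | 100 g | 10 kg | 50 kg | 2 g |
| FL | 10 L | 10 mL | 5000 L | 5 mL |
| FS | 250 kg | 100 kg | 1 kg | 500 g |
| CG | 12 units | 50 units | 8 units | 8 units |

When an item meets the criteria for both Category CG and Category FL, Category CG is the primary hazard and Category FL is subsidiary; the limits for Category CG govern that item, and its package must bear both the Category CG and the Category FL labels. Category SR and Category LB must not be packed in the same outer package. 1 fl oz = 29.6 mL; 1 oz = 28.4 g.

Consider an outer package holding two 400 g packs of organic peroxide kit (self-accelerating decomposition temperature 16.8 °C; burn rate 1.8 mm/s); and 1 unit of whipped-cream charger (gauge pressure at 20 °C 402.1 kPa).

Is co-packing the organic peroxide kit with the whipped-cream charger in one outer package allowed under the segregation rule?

Yes

Self-accelerating decomposition temperature 16.8 °C meets the Category SR criterion (Self-Reactive), so the organic peroxide kit is Category SR.
The whipped-cream charger has gauge pressure at 20 °C 402.1 kPa, which is > 300 kPa, so it is Category CG (Compressed Gas).
No segregation rule bars Category SR with Category CG.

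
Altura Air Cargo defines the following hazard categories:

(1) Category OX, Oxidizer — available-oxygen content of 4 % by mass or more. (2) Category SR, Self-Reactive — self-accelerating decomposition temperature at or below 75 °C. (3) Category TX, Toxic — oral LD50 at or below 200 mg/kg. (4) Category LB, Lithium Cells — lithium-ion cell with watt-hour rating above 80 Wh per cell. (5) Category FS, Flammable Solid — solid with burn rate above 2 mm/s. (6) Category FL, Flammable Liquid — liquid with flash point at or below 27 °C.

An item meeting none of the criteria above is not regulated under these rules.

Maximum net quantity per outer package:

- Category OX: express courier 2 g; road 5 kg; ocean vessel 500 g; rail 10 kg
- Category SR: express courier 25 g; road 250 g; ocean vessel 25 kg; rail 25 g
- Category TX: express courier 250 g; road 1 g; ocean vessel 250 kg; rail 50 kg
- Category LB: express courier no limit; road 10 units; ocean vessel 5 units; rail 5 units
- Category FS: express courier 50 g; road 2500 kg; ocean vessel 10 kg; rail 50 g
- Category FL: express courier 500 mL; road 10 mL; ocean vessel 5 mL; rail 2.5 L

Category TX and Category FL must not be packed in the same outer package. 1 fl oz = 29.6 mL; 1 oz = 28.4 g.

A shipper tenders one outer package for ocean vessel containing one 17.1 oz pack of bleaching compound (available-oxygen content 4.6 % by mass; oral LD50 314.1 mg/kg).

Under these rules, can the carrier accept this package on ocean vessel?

Yes

Bleaching compound: available-oxygen content 4.6 % by mass ≥ 4 % by mass → Category OX (Oxidizer).
Category OX quantity: one 17.1 oz pack = 485.64 g.
That is within the Category OX ocean vessel limit of 500 g.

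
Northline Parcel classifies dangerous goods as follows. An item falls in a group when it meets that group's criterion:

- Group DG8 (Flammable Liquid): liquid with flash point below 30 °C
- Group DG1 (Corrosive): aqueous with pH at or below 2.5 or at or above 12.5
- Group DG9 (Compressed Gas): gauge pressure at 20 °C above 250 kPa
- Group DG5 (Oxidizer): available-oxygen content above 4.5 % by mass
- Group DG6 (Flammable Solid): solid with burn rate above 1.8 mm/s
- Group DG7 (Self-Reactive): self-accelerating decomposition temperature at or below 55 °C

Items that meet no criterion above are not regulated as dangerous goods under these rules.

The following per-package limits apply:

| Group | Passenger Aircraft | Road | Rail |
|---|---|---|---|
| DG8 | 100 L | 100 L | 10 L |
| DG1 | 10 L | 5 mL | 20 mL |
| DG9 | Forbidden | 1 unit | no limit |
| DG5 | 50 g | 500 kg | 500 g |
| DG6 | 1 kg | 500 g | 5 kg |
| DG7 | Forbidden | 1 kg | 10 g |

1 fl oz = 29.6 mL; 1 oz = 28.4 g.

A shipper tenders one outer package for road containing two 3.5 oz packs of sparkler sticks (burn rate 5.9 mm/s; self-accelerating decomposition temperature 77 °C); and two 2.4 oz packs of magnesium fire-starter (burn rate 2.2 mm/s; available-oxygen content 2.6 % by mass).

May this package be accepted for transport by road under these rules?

Sparkler sticks: burn rate 5.9 mm/s > 1.8 mm/s → Group DG6 (Flammable Solid).
Magnesium fire-starter: burn rate 2.2 mm/s > 1.8 mm/s → Group DG6 (Flammable Solid).
Group DG6 net quantity: (two 3.5 oz packs = 198.8 g) + (two 2.4 oz packs = 136.32 g) = 335.12 g.
335.12 g is within the road limit of 500 g for Group DG6.

Yes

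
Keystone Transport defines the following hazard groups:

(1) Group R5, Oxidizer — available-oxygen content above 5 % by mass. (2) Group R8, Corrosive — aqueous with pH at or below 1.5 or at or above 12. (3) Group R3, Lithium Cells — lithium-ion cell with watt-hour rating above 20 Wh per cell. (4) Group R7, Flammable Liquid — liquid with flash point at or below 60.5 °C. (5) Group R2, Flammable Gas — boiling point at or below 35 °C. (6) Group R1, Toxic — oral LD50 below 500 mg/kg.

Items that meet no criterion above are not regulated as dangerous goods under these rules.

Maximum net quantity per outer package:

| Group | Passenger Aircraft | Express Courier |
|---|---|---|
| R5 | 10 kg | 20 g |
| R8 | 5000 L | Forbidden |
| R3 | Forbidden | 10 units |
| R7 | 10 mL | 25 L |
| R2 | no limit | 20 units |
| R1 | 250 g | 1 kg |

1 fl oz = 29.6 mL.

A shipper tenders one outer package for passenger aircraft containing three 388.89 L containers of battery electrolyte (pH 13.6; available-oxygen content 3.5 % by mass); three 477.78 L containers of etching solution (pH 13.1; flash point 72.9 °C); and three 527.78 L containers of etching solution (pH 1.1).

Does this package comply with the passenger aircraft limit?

Yes

With pH 13.6 (≥ 12), the battery electrolyte falls in Group R8.
The etching solution has pH 13.1, which is ≥ 12, so it is Group R8 (Corrosive).
With pH 1.1 (≤ 1.5), the etching solution falls in Group R8.
Group R8 net quantity: (three 388.89 L containers = 1166.67 L) + (three 477.78 L containers = 1433.34 L) + (three 527.78 L containers = 1583.34 L) = 4183.35 L.
4183.35 L is within the passenger aircraft limit of 5000 L for Group R8.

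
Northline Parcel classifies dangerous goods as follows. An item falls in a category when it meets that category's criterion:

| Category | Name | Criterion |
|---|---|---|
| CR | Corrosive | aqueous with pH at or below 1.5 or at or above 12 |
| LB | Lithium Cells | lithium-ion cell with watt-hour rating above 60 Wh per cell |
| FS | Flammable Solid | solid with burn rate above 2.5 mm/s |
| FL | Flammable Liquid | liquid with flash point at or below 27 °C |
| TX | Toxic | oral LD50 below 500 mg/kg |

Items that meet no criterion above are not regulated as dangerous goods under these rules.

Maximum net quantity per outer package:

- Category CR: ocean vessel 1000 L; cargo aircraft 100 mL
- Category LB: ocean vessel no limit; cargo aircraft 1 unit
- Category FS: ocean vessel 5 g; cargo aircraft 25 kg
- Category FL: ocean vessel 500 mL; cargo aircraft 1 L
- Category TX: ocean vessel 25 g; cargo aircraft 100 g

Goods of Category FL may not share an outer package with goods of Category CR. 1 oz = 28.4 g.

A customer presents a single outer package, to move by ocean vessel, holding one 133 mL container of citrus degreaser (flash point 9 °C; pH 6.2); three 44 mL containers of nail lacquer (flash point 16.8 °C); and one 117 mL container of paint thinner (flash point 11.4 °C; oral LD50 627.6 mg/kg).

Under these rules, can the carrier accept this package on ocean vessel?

Flash point 9 °C meets the Category FL criterion (Flammable Liquid), so the citrus degreaser is Category FL.
With flash point 16.8 °C (≤ 27 °C), the nail lacquer falls in Category FL.
Paint thinner: flash point 11.4 °C ≤ 27 °C → Category FL (Flammable Liquid).
Total Category FL: 133 mL + (three 44 mL containers = 132 mL) + 117 mL = 382 mL.
382 mL is within the ocean vessel limit of 500 mL for Category FL.

Yes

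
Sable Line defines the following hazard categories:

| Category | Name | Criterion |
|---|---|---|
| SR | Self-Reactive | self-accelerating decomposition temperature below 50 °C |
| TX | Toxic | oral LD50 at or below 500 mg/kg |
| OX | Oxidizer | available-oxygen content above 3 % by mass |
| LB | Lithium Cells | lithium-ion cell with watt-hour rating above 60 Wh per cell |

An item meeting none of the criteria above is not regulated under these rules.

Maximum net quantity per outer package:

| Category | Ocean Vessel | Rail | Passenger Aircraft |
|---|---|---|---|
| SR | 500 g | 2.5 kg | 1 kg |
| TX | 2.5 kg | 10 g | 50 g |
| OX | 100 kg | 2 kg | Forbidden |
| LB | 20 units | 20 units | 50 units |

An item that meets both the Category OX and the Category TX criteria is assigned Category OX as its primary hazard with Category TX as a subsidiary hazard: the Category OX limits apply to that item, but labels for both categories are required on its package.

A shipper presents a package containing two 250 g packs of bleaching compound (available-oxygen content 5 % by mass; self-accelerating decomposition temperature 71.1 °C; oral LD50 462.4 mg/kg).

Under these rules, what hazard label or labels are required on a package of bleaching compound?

Available-oxygen content 5 % by mass meets the Category OX criterion (Oxidizer), so the bleaching compound is Category OX.
With oral LD50 462.4 mg/kg (≤ 500 mg/kg), the bleaching compound falls in Category TX.
By the precedence rule Category OX is primary and Category TX is subsidiary, and that rule requires both labels on the package.

Category OX and TX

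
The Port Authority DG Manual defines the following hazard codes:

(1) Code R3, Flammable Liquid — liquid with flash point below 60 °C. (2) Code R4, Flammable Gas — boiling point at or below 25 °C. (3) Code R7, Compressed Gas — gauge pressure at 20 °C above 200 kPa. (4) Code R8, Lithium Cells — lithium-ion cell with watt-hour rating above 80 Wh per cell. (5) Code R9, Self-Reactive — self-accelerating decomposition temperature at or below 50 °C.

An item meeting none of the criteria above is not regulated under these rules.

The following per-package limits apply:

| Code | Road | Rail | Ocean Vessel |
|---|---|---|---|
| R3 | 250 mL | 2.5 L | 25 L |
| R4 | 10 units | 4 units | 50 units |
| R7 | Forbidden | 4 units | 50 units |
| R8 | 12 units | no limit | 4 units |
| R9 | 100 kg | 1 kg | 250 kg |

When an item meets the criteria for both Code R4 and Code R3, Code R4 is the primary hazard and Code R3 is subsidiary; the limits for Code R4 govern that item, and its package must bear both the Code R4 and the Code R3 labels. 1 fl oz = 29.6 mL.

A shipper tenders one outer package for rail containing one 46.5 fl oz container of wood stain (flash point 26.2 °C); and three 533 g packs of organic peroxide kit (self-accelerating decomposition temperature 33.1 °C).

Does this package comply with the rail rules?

Flash point 26.2 °C meets the Code R3 criterion (Flammable Liquid), so the wood stain is Code R3.
Self-accelerating decomposition temperature 33.1 °C meets the Code R9 criterion (Self-Reactive), so the organic peroxide kit is Code R9.
Code R9 quantity: three 533 g packs = 1.599 kg.
1.599 kg exceeds the rail limit of 1 kg for Code R9.
Code R3 quantity: one 46.5 fl oz container = 1376.4 mL.
That is within the Code R3 rail limit of 2.5 L.

No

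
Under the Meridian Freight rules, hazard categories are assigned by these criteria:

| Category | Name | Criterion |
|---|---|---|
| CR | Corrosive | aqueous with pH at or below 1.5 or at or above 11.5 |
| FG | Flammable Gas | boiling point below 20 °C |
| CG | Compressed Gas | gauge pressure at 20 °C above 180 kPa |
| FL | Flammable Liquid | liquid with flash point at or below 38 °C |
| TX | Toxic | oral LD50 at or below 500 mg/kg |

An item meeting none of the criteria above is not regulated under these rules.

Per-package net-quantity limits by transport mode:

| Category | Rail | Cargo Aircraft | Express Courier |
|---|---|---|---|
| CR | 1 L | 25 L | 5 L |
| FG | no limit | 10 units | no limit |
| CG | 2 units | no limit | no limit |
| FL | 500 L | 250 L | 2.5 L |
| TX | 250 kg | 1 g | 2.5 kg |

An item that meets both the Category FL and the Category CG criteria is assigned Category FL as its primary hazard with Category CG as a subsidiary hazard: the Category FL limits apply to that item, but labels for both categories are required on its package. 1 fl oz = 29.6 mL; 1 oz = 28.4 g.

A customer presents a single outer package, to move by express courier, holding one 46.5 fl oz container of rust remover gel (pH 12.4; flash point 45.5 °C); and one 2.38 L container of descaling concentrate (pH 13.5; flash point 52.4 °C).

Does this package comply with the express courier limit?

With pH 12.4 (≥ 11.5), the rust remover gel falls in Category CR.
pH 13.5 meets the Category CR criterion (Corrosive), so the descaling concentrate is Category CR.
Category CR net quantity: (one 46.5 fl oz container = 1376.4 mL) + 2.38 L = 3756.4 mL.
3756.4 mL ≤ 5 L (express courier limit, Category CR) — within limit.

Yes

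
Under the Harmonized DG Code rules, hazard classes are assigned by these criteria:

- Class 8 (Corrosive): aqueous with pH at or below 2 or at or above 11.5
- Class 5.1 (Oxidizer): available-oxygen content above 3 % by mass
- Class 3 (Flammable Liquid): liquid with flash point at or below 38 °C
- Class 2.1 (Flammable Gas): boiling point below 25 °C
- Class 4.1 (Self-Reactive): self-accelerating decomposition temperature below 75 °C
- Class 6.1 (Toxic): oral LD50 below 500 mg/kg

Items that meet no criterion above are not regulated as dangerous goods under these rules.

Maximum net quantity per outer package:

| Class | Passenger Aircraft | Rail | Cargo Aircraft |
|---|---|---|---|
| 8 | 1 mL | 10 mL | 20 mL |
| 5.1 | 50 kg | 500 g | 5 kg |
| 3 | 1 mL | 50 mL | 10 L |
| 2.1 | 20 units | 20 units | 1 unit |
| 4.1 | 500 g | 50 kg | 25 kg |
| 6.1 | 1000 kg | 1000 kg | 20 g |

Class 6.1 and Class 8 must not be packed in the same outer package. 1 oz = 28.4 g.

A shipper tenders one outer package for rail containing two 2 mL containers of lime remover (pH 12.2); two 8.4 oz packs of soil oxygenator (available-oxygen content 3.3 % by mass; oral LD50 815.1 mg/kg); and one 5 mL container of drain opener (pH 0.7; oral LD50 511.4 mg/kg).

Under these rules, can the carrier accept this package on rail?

Yes

With pH 12.2 (≥ 11.5), the lime remover falls in Class 8.
Soil oxygenator: available-oxygen content 3.3 % by mass > 3 % by mass → Class 5.1 (Oxidizer).
pH 0.7 meets the Class 8 criterion (Corrosive), so the drain opener is Class 8.
Class 5.1 quantity: two 8.4 oz packs = 477.12 g.
477.12 g is within the rail limit of 500 g for Class 5.1.
Total Class 8: (two 2 mL containers = 4 mL) + 5 mL = 9 mL.
9 mL is within the rail limit of 10 mL for Class 8.
The segregation rule (Class 6.1 with Class 8) does not apply to Class 5.1 with Class 8.
Every hazard class is within its rail limit and no segregation rule is violated.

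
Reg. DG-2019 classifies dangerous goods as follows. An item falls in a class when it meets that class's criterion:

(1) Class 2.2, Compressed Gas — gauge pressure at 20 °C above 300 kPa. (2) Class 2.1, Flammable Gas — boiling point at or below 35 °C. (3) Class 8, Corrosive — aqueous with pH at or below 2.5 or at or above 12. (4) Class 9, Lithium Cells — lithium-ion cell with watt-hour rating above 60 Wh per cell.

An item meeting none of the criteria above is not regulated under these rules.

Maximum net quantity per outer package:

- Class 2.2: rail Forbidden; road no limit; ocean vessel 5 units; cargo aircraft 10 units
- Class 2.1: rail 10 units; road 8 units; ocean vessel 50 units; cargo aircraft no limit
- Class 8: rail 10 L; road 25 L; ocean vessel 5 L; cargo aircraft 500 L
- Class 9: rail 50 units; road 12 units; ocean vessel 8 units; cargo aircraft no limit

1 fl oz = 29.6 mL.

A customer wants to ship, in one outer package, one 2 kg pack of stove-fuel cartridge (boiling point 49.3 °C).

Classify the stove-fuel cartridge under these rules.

boiling point 49.3 °C is not below 35 °C, so Class 2.1 does not apply.
No criterion is met, so the item is not regulated.

Not regulated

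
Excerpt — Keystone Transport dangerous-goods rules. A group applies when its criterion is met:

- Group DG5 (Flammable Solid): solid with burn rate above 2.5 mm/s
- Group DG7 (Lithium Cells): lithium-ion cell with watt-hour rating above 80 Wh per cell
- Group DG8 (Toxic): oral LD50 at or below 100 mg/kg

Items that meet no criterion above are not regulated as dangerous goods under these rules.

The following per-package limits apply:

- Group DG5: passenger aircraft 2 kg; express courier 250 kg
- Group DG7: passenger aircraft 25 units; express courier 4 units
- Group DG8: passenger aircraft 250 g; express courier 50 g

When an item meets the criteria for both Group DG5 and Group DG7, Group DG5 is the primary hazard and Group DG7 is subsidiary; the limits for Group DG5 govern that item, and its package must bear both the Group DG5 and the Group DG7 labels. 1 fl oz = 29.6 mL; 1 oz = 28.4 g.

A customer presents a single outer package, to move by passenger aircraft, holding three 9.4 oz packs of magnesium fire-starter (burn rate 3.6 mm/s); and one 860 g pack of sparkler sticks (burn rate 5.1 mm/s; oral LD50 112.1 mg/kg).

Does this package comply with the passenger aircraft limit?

Yes

With burn rate 3.6 mm/s (> 2.5 mm/s), the magnesium fire-starter falls in Group DG5.
Sparkler sticks: burn rate 5.1 mm/s > 2.5 mm/s → Group DG5 (Flammable Solid).
Total Group DG5: (three 9.4 oz packs = 800.88 g) + 860 g = 1660.88 g.
1660.88 g is within the passenger aircraft limit of 2 kg for Group DG5.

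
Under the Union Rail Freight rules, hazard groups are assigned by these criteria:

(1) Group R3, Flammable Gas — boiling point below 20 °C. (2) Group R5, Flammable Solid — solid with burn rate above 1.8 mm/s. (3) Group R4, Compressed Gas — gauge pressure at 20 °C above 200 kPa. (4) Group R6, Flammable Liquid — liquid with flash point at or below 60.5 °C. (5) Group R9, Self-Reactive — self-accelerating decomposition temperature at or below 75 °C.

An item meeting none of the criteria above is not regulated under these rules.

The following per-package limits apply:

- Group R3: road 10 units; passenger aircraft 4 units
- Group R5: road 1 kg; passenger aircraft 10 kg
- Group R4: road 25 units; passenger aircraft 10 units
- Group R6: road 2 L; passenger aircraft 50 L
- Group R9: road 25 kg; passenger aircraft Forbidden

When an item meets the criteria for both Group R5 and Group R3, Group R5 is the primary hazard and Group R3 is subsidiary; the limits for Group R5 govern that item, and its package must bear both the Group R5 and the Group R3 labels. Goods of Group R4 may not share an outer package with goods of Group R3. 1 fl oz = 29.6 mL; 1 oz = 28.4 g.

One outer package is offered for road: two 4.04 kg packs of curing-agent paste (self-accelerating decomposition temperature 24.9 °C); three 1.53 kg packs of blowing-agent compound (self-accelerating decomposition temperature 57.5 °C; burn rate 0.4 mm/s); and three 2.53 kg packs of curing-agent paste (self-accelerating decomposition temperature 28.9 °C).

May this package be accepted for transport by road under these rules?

The curing-agent paste has self-accelerating decomposition temperature 24.9 °C, which is ≤ 75 °C, so it is Group R9 (Self-Reactive).
Blowing-agent compound: self-accelerating decomposition temperature 57.5 °C ≤ 75 °C → Group R9 (Self-Reactive).
The curing-agent paste has self-accelerating decomposition temperature 28.9 °C, which is ≤ 75 °C, so it is Group R9 (Self-Reactive).
Total Group R9: (two 4.04 kg packs = 8.08 kg) + (three 1.53 kg packs = 4.59 kg) + (three 2.53 kg packs = 7.59 kg) = 20.26 kg.
20.26 kg ≤ 25 kg (road limit, Group R9) — within limit.

Yes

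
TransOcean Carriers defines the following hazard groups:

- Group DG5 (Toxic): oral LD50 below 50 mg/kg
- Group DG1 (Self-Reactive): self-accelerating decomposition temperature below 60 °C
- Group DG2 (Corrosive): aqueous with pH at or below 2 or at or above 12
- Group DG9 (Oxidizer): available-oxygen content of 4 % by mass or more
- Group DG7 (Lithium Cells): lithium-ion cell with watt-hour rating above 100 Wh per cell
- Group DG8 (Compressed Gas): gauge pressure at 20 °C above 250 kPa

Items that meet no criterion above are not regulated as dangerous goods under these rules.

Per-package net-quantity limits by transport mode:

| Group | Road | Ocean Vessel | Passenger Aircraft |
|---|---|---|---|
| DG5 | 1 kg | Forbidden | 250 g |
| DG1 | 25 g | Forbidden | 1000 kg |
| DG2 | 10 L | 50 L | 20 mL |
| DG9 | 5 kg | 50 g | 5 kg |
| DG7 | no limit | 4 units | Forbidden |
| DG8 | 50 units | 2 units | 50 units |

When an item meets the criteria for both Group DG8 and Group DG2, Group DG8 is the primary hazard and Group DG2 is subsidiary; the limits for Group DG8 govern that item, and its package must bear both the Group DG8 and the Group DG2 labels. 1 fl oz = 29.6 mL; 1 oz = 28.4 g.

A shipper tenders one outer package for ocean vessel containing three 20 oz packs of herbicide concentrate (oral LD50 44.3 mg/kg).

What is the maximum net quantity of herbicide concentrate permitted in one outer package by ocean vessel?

Forbidden

The herbicide concentrate has oral LD50 44.3 mg/kg, which is < 50 mg/kg, so it is Group DG5 (Toxic).
The ocean vessel limit for Group DG5 is Forbidden.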